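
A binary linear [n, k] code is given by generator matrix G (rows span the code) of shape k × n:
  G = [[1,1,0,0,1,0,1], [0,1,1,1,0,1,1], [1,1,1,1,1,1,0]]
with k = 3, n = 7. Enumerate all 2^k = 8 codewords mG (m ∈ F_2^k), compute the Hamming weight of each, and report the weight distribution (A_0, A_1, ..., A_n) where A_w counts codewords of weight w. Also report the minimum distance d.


Weight distribution: A_0 = 1, A_1 = 1, A_3 = 1, A_4 = 2, A_5 = 2, A_6 = 1. Minimum distance d = 1.

Enumerate all 2^3 = 8 messages m ∈ F_2^3.
For each, compute codeword c = mG in F_2^7, then tally its weight.
  m = 000 → c = 0000000, weight = 0.
  m = 100 → c = 1100101, weight = 4.
  m = 010 → c = 0111011, weight = 5.
  m = 110 → c = 1011110, weight = 5.
  m = 001 → c = 1111110, weight = 6.
  m = 101 → c = 0011011, weight = 4.
  m = 011 → c = 1000101, weight = 3.
  m = 111 → c = 0100000, weight = 1.
Tally weights:
  weight 0: 1 codewords.
  weight 1: 1 codewords.
  weight 3: 1 codewords.
  weight 4: 2 codewords.
  weight 5: 2 codewords.
  weight 6: 1 codewords.
Minimum distance d = smallest w > 0 with A_w > 0 = 1.
Sanity: Σ A_w = 8 = 2^3 = 8 ✓.


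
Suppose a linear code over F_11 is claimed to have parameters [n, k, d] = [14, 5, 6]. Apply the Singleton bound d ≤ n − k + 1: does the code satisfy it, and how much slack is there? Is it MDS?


Singleton RHS = n − k + 1 = 10, slack = 4, bound satisfied, not MDS.

Singleton bound: d ≤ n − k + 1.
Here n = 14, k = 5, so n − k + 1 = 10.
Given d = 6, check d ≤ 10: YES.
Slack = (n − k + 1) − d = 4.
The code is NOT MDS (slack = 4 > 0).
Description: the claimed parameters are [14, 5, 6]_11; such a code would be non-MDS.


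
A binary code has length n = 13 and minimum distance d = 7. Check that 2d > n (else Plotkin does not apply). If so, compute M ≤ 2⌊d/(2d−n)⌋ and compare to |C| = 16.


Plotkin bound M ≤ 14; given |C| = 16 > bound (violated).

Check applicability: 2d = 14, n = 13.
2d − n = 1 > 0, so Plotkin applies.
Compute d/(2d−n) = 7/1 ≈ 7.0000.
⌊d/(2d−n)⌋ = 7.
Plotkin bound: M ≤ 2·7 = 14.
Given |C| = 16, check: VIOLATED.
This |C| is above the Plotkin bound, so no binary code with n = 13, d = 7 and 16 codewords exists.


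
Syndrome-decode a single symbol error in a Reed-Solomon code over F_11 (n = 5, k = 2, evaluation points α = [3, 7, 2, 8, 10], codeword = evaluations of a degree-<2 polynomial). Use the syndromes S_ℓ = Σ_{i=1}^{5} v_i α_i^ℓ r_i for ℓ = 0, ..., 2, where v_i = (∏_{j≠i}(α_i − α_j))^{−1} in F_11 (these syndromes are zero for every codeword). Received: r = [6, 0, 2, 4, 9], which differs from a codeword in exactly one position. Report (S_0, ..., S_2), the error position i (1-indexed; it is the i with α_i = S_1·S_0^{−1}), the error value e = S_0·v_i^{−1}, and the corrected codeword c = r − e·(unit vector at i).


S = (5, 6, 5), error at position 5, error magnitude e = 8, c = [6, 0, 2, 4, 1].

Step 1: column multipliers v_i = (∏_{j≠i}(α_i − α_j))^{−1} mod 11.
  i = 1 (α = 3): (3−7)(3−2)(3−8)(3−10) = (−4)·1·(−5)·(−7) = −140 ≡ 3, so v_1 = 3^{−1} = 4 (mod 11).
  i = 2 (α = 7): (7−3)(7−2)(7−8)(7−10) = 4·5·(−1)·(−3) = 60 ≡ 5, so v_2 = 5^{−1} = 9 (mod 11).
  i = 3 (α = 2): (2−3)(2−7)(2−8)(2−10) = (−1)·(−5)·(−6)·(−8) = 240 ≡ 9, so v_3 = 9^{−1} = 5 (mod 11).
  i = 4 (α = 8): (8−3)(8−7)(8−2)(8−10) = 5·1·6·(−2) = −60 ≡ 6, so v_4 = 6^{−1} = 2 (mod 11).
  i = 5 (α = 10): (10−3)(10−7)(10−2)(10−8) = 7·3·8·2 = 336 ≡ 6, so v_5 = 6^{−1} = 2 (mod 11).
  v = [4, 9, 5, 2, 2].
Step 2: syndromes of r = [6, 0, 2, 4, 9] (all sums mod 11).
  S_0 = Σ v_i r_i = 4·6 + 9·0 + 5·2 + 2·4 + 2·9 = 60 ≡ 5.
  S_1 = Σ v_i α_i r_i = 4·3·6 + 9·7·0 + 5·2·2 + 2·8·4 + 2·10·9 = 336 ≡ 6.
  α_i^2 mod 11 = [9, 5, 4, 9, 1].
  S_2 = Σ v_i α_i^2 r_i = 4·9·6 + 9·5·0 + 5·4·2 + 2·9·4 + 2·1·9 = 346 ≡ 5.
  S = (5, 6, 5) ≠ 0, so r is not a codeword (an error is present).
Step 3: locate the error. For a single error e at position i, S_ℓ = v_i·e·α_i^ℓ, so α_err = S_1/S_0.
  S_0^{−1} = 5^{−1} = 9 (mod 11), so α_err = 6·9 = 54 ≡ 10 = α_5. Error position i = 5.
  Consistency check: S_2/S_1 = 5·2 = 10 ≡ 10 = α_err ✓ (single-error assumption holds).
Step 4: error magnitude e = S_0/v_5 = S_0·∏_{j≠5}(α_5 − α_j) = 5·6 = 30 ≡ 8 (mod 11).
Step 5: correct position 5: c_5 = r_5 − e = 9 − 8 ≡ 1 (mod 11). Hence c = [6, 0, 2, 4, 1].
  Check: interpolating c through the α_i gives m(x) = 5 + 4·x (degree < 2) with m(α_i) = c_i for every i, so c is indeed a codeword.


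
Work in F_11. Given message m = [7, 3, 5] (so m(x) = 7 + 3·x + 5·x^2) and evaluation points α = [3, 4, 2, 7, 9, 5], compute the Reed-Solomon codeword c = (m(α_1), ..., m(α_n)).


c = [6, 0, 0, 9, 10, 4]

Message polynomial: m(x) = 7 + 3·x + 5·x^2 (mod 11).
For each evaluation point α_i, compute m(α_i) mod 11:
  α_1 = 3: Horner steps 5 → 7 → 6, so m(3) = 6.
  α_2 = 4: Horner steps 5 → 1 → 0, so m(4) = 0.
  α_3 = 2: Horner steps 5 → 2 → 0, so m(2) = 0.
  α_4 = 7: Horner steps 5 → 5 → 9, so m(7) = 9.
  α_5 = 9: Horner steps 5 → 4 → 10, so m(9) = 10.
  α_6 = 5: Horner steps 5 → 6 → 4, so m(5) = 4.
Codeword c = [6, 0, 0, 9, 10, 4] ∈ F_11^6.


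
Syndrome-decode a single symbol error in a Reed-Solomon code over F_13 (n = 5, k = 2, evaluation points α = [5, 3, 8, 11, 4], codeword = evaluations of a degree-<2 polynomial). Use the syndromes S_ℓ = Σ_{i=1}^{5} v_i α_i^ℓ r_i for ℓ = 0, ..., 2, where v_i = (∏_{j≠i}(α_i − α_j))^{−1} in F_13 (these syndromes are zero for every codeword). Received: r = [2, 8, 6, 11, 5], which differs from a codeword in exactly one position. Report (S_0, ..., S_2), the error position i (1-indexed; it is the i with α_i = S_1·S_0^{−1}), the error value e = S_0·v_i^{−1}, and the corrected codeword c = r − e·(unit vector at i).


S = (2, 9, 8), error at position 4, error magnitude e = 1, c = [2, 8, 6, 10, 5].

Step 1: column multipliers v_i = (∏_{j≠i}(α_i − α_j))^{−1} mod 13.
  i = 1 (α = 5): (5−3)(5−8)(5−11)(5−4) = 2·(−3)·(−6)·1 = 36 ≡ 10, so v_1 = 10^{−1} = 4 (mod 13).
  i = 2 (α = 3): (3−5)(3−8)(3−11)(3−4) = (−2)·(−5)·(−8)·(−1) = 80 ≡ 2, so v_2 = 2^{−1} = 7 (mod 13).
  i = 3 (α = 8): (8−5)(8−3)(8−11)(8−4) = 3·5·(−3)·4 = −180 ≡ 2, so v_3 = 2^{−1} = 7 (mod 13).
  i = 4 (α = 11): (11−5)(11−3)(11−8)(11−4) = 6·8·3·7 = 1008 ≡ 7, so v_4 = 7^{−1} = 2 (mod 13).
  i = 5 (α = 4): (4−5)(4−3)(4−8)(4−11) = (−1)·1·(−4)·(−7) = −28 ≡ 11, so v_5 = 11^{−1} = 6 (mod 13).
  v = [4, 7, 7, 2, 6].
Step 2: syndromes of r = [2, 8, 6, 11, 5] (all sums mod 13).
  S_0 = Σ v_i r_i = 4·2 + 7·8 + 7·6 + 2·11 + 6·5 = 158 ≡ 2.
  S_1 = Σ v_i α_i r_i = 4·5·2 + 7·3·8 + 7·8·6 + 2·11·11 + 6·4·5 = 906 ≡ 9.
  α_i^2 mod 13 = [12, 9, 12, 4, 3].
  S_2 = Σ v_i α_i^2 r_i = 4·12·2 + 7·9·8 + 7·12·6 + 2·4·11 + 6·3·5 = 1282 ≡ 8.
  S = (2, 9, 8) ≠ 0, so r is not a codeword (an error is present).
Step 3: locate the error. For a single error e at position i, S_ℓ = v_i·e·α_i^ℓ, so α_err = S_1/S_0.
  S_0^{−1} = 2^{−1} = 7 (mod 13), so α_err = 9·7 = 63 ≡ 11 = α_4. Error position i = 4.
  Consistency check: S_2/S_1 = 8·3 = 24 ≡ 11 = α_err ✓ (single-error assumption holds).
Step 4: error magnitude e = S_0/v_4 = S_0·∏_{j≠4}(α_4 − α_j) = 2·7 = 14 ≡ 1 (mod 13).
Step 5: correct position 4: c_4 = r_4 − e = 11 − 1 ≡ 10 (mod 13). Hence c = [2, 8, 6, 10, 5].
  Check: interpolating c through the α_i gives m(x) = 4 + 10·x (degree < 2) with m(α_i) = c_i for every i, so c is indeed a codeword.


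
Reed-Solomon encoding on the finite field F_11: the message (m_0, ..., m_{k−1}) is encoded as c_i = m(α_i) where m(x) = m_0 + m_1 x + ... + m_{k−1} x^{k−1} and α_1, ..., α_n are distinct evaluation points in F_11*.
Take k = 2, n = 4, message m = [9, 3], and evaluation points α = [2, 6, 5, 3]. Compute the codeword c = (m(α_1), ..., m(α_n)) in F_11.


c = [4, 5, 2, 7]

Message polynomial: m(x) = 9 + 3·x (mod 11).
For each evaluation point α_i, compute m(α_i) mod 11:
  α_1 = 2: Horner steps 3 → 4, so m(2) = 4.
  α_2 = 6: Horner steps 3 → 5, so m(6) = 5.
  α_3 = 5: Horner steps 3 → 2, so m(5) = 2.
  α_4 = 3: Horner steps 3 → 7, so m(3) = 7.
Codeword c = [4, 5, 2, 7] ∈ F_11^4.


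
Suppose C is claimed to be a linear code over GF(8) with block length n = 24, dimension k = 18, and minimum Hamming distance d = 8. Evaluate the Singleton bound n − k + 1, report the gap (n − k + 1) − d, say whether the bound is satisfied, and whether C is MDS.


Singleton RHS = n − k + 1 = 7, slack = -1, bound violated (no such code; not MDS).

Singleton bound: d ≤ n − k + 1.
Here n = 24, k = 18, so n − k + 1 = 7.
Given d = 8, check d ≤ 7: NO.
Slack = (n − k + 1) − d = -1.
The slack is negative: d = 8 exceeds n − k + 1 = 7 by 1, so the Singleton bound is violated and no linear [24, 18, 8]_8 code can exist. In particular it is not MDS (MDS requires d = n − k + 1 exactly).
Description: the claimed parameters are [24, 18, 8]_8; such a code would be impossible (violates the Singleton bound).


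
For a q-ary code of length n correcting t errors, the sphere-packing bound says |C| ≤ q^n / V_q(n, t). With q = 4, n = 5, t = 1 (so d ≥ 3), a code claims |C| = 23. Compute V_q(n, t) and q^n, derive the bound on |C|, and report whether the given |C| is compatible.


V_q(n, t) = 16, q^n = 1024, Hamming bound = 64, |C| = 23 ≤ bound (satisfied).

Step 1: Compute V_q(n, t) = Σ_{j=0}^1 C(n, j) (q−1)^j.
  j = 0: C(5,0)·(3)^0 = 1·1 = 1.
  j = 1: C(5,1)·(3)^1 = 5·3 = 15.
  V_q(n, t) = 1 + 15 = 16.
Step 2: q^n = 4^5 = 1024.
Step 3: Hamming bound ⌊q^n / V_q(n,t)⌋ = ⌊1024/16⌋ = 64.
Step 4: Compare |C| = 23 to 64: satisfied.
The claimed |C| lies below the Hamming bound.


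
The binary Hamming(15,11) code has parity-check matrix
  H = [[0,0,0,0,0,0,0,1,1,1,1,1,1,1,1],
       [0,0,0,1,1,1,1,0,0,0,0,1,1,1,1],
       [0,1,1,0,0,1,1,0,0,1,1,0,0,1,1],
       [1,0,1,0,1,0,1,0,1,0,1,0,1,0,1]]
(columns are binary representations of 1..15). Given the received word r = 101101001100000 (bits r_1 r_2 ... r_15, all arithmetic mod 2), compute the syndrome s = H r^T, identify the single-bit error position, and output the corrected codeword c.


s = (0, 0, 1, 1)^T, error position = 3, corrected codeword c = 100101001100000

Compute s = H r^T mod 2 one row at a time:
  s_1 = 0 + 1 + 1 + 0 + 0 + 0 + 0 + 0 = 2 ≡ 0 (mod 2).
  s_2 = 1 + 0 + 1 + 0 + 0 + 0 + 0 + 0 = 2 ≡ 0 (mod 2).
  s_3 = 0 + 1 + 1 + 0 + 1 + 0 + 0 + 0 = 3 ≡ 1 (mod 2).
  s_4 = 1 + 1 + 0 + 0 + 1 + 0 + 0 + 0 = 3 ≡ 1 (mod 2).
s = (0, 0, 1, 1)^T — this equals column 3 of H (binary 0011), so error is at position 3.
Correct: flip bit 3 of r = 101101001100000 to get c = 100101001100000.


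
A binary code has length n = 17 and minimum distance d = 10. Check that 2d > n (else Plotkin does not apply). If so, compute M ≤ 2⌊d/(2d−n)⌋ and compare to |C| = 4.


Plotkin bound M ≤ 6; given |C| = 4 ≤ bound (satisfied).

Check applicability: 2d = 20, n = 17.
2d − n = 3 > 0, so Plotkin applies.
Compute d/(2d−n) = 10/3 ≈ 3.3333.
⌊d/(2d−n)⌋ = 3.
Plotkin bound: M ≤ 2·3 = 6.
Given |C| = 4, check: satisfied.
This |C| is below the Plotkin bound.


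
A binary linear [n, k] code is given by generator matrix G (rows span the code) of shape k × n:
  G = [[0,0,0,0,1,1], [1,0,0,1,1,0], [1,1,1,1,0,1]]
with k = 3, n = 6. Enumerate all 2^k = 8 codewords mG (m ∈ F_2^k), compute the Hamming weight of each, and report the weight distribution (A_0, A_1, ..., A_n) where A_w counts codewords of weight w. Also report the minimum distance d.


Weight distribution: A_0 = 1, A_2 = 2, A_3 = 2, A_4 = 1, A_5 = 2. Minimum distance d = 2.

Enumerate all 2^3 = 8 messages m ∈ F_2^3.
For each, compute codeword c = mG in F_2^6, then tally its weight.
  m = 000 → c = 000000, weight = 0.
  m = 100 → c = 000011, weight = 2.
  m = 010 → c = 100110, weight = 3.
  m = 110 → c = 100101, weight = 3.
  m = 001 → c = 111101, weight = 5.
  m = 101 → c = 111110, weight = 5.
  m = 011 → c = 011011, weight = 4.
  m = 111 → c = 011000, weight = 2.
Tally weights:
  weight 0: 1 codewords.
  weight 2: 2 codewords.
  weight 3: 2 codewords.
  weight 4: 1 codewords.
  weight 5: 2 codewords.
Minimum distance d = smallest w > 0 with A_w > 0 = 2.
Sanity: Σ A_w = 8 = 2^3 = 8 ✓.


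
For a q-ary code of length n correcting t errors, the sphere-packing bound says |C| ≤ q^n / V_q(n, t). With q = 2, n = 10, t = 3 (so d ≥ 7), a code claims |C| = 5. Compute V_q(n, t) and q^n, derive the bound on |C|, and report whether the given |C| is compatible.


V_q(n, t) = 176, q^n = 1024, Hamming bound = 5, |C| = 5 ≤ bound (satisfied).

Step 1: Compute V_q(n, t) = Σ_{j=0}^3 C(n, j) (q−1)^j.
  j = 0: C(10,0)·(1)^0 = 1·1 = 1.
  j = 1: C(10,1)·(1)^1 = 10·1 = 10.
  j = 2: C(10,2)·(1)^2 = 45·1 = 45.
  j = 3: C(10,3)·(1)^3 = 120·1 = 120.
  V_q(n, t) = 1 + 10 + 45 + 120 = 176.
Step 2: q^n = 2^10 = 1024.
Step 3: Hamming bound ⌊q^n / V_q(n,t)⌋ = ⌊1024/176⌋ = 5.
Step 4: Compare |C| = 5 to 5: satisfied.
The claimed |C| lies at the Hamming bound (tight).


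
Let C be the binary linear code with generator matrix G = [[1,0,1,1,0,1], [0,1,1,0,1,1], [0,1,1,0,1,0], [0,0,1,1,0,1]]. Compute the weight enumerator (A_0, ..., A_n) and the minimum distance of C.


Weight distribution: A_0 = 1, A_1 = 2, A_2 = 2, A_3 = 4, A_4 = 5, A_5 = 2. Minimum distance d = 1.

Enumerate all 2^4 = 16 messages m ∈ F_2^4.
For each, compute codeword c = mG in F_2^6, then tally its weight.
  m = 0000 → c = 000000, weight = 0.
  m = 1000 → c = 101101, weight = 4.
  m = 0100 → c = 011011, weight = 4.
  m = 1100 → c = 110110, weight = 4.
  m = 0010 → c = 011010, weight = 3.
  m = 1010 → c = 110111, weight = 5.
  m = 0110 → c = 000001, weight = 1.
  m = 1110 → c = 101100, weight = 3.
  m = 0001 → c = 001101, weight = 3.
  m = 1001 → c = 100000, weight = 1.
  m = 0101 → c = 010110, weight = 3.
  m = 1101 → c = 111011, weight = 5.
  m = 0011 → c = 010111, weight = 4.
  m = 1011 → c = 111010, weight = 4.
  m = 0111 → c = 001100, weight = 2.
  m = 1111 → c = 100001, weight = 2.
Tally weights:
  weight 0: 1 codewords.
  weight 1: 2 codewords.
  weight 2: 2 codewords.
  weight 3: 4 codewords.
  weight 4: 5 codewords.
  weight 5: 2 codewords.
Minimum distance d = smallest w > 0 with A_w > 0 = 1.
Sanity: Σ A_w = 16 = 2^4 = 16 ✓.


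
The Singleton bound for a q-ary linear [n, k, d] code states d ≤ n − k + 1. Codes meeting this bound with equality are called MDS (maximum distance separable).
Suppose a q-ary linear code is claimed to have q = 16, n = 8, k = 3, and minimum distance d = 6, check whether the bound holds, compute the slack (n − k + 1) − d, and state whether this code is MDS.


Singleton RHS = n − k + 1 = 6, slack = 0, bound satisfied, MDS.

Singleton bound: d ≤ n − k + 1.
Here n = 8, k = 3, so n − k + 1 = 6.
Given d = 6, check d ≤ 6: YES.
Slack = (n − k + 1) − d = 0.
The code is MDS (slack = 0).
Description: the claimed parameters are [8, 3, 6]_16; such a code would be MDS (meets Singleton bound).


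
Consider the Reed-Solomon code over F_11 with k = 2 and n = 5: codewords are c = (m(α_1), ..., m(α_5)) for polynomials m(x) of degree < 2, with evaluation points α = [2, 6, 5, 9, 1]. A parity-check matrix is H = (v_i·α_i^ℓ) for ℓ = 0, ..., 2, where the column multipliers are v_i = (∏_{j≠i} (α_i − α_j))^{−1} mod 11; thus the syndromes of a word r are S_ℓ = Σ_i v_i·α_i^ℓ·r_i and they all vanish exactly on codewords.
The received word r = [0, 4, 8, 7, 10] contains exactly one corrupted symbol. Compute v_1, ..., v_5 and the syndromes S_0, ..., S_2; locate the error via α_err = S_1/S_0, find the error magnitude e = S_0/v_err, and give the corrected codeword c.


S = (4, 9, 1), error at position 3, error magnitude e = 5, c = [0, 4, 3, 7, 10].

Step 1: column multipliers v_i = (∏_{j≠i}(α_i − α_j))^{−1} mod 11.
  i = 1 (α = 2): (2−6)(2−5)(2−9)(2−1) = (−4)·(−3)·(−7)·1 = −84 ≡ 4, so v_1 = 4^{−1} = 3 (mod 11).
  i = 2 (α = 6): (6−2)(6−5)(6−9)(6−1) = 4·1·(−3)·5 = −60 ≡ 6, so v_2 = 6^{−1} = 2 (mod 11).
  i = 3 (α = 5): (5−2)(5−6)(5−9)(5−1) = 3·(−1)·(−4)·4 = 48 ≡ 4, so v_3 = 4^{−1} = 3 (mod 11).
  i = 4 (α = 9): (9−2)(9−6)(9−5)(9−1) = 7·3·4·8 = 672 ≡ 1, so v_4 = 1^{−1} = 1 (mod 11).
  i = 5 (α = 1): (1−2)(1−6)(1−5)(1−9) = (−1)·(−5)·(−4)·(−8) = 160 ≡ 6, so v_5 = 6^{−1} = 2 (mod 11).
  v = [3, 2, 3, 1, 2].
Step 2: syndromes of r = [0, 4, 8, 7, 10] (all sums mod 11).
  S_0 = Σ v_i r_i = 3·0 + 2·4 + 3·8 + 1·7 + 2·10 = 59 ≡ 4.
  S_1 = Σ v_i α_i r_i = 3·2·0 + 2·6·4 + 3·5·8 + 1·9·7 + 2·1·10 = 251 ≡ 9.
  α_i^2 mod 11 = [4, 3, 3, 4, 1].
  S_2 = Σ v_i α_i^2 r_i = 3·4·0 + 2·3·4 + 3·3·8 + 1·4·7 + 2·1·10 = 144 ≡ 1.
  S = (4, 9, 1) ≠ 0, so r is not a codeword (an error is present).
Step 3: locate the error. For a single error e at position i, S_ℓ = v_i·e·α_i^ℓ, so α_err = S_1/S_0.
  S_0^{−1} = 4^{−1} = 3 (mod 11), so α_err = 9·3 = 27 ≡ 5 = α_3. Error position i = 3.
  Consistency check: S_2/S_1 = 1·5 = 5 ≡ 5 = α_err ✓ (single-error assumption holds).
Step 4: error magnitude e = S_0/v_3 = S_0·∏_{j≠3}(α_3 − α_j) = 4·4 = 16 ≡ 5 (mod 11).
Step 5: correct position 3: c_3 = r_3 − e = 8 − 5 ≡ 3 (mod 11). Hence c = [0, 4, 3, 7, 10].
  Check: interpolating c through the α_i gives m(x) = 9 + 1·x (degree < 2) with m(α_i) = c_i for every i, so c is indeed a codeword.


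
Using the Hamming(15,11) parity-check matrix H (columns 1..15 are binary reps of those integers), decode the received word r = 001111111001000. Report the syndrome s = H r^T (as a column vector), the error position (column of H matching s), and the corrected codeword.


s = (1, 1, 1, 0)^T, error position = 14, corrected codeword c = 001111111001010

Compute s = H r^T mod 2 one row at a time:
  s_1 = 1 + 1 + 0 + 0 + 1 + 0 + 0 + 0 = 3 ≡ 1 (mod 2).
  s_2 = 1 + 1 + 1 + 1 + 1 + 0 + 0 + 0 = 5 ≡ 1 (mod 2).
  s_3 = 0 + 1 + 1 + 1 + 0 + 0 + 0 + 0 = 3 ≡ 1 (mod 2).
  s_4 = 0 + 1 + 1 + 1 + 1 + 0 + 0 + 0 = 4 ≡ 0 (mod 2).
s = (1, 1, 1, 0)^T — this equals column 14 of H (binary 1110), so error is at position 14.
Correct: flip bit 14 of r = 001111111001000 to get c = 001111111001010.


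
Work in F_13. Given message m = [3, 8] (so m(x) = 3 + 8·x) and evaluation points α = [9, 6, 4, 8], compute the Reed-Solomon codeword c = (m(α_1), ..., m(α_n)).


c = [10, 12, 9, 2]

Message polynomial: m(x) = 3 + 8·x (mod 13).
For each evaluation point α_i, compute m(α_i) mod 13:
  α_1 = 9: Horner steps 8 → 10, so m(9) = 10.
  α_2 = 6: Horner steps 8 → 12, so m(6) = 12.
  α_3 = 4: Horner steps 8 → 9, so m(4) = 9.
  α_4 = 8: Horner steps 8 → 2, so m(8) = 2.
Codeword c = [10, 12, 9, 2] ∈ F_13^4.


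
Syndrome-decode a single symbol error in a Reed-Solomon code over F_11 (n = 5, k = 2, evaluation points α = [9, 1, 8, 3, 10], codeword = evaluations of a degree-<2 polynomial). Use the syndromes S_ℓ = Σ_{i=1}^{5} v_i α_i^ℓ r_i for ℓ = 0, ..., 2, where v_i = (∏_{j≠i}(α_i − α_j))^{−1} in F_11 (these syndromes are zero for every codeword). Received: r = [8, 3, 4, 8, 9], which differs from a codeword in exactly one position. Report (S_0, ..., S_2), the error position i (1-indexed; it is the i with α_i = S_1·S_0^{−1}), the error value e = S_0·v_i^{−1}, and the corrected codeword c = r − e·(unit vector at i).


S = (1, 9, 4), error at position 1, error magnitude e = 7, c = [1, 3, 4, 8, 9].

Step 1: column multipliers v_i = (∏_{j≠i}(α_i − α_j))^{−1} mod 11.
  i = 1 (α = 9): (9−1)(9−8)(9−3)(9−10) = 8·1·6·(−1) = −48 ≡ 7, so v_1 = 7^{−1} = 8 (mod 11).
  i = 2 (α = 1): (1−9)(1−8)(1−3)(1−10) = (−8)·(−7)·(−2)·(−9) = 1008 ≡ 7, so v_2 = 7^{−1} = 8 (mod 11).
  i = 3 (α = 8): (8−9)(8−1)(8−3)(8−10) = (−1)·7·5·(−2) = 70 ≡ 4, so v_3 = 4^{−1} = 3 (mod 11).
  i = 4 (α = 3): (3−9)(3−1)(3−8)(3−10) = (−6)·2·(−5)·(−7) = −420 ≡ 9, so v_4 = 9^{−1} = 5 (mod 11).
  i = 5 (α = 10): (10−9)(10−1)(10−8)(10−3) = 1·9·2·7 = 126 ≡ 5, so v_5 = 5^{−1} = 9 (mod 11).
  v = [8, 8, 3, 5, 9].
Step 2: syndromes of r = [8, 3, 4, 8, 9] (all sums mod 11).
  S_0 = Σ v_i r_i = 8·8 + 8·3 + 3·4 + 5·8 + 9·9 = 221 ≡ 1.
  S_1 = Σ v_i α_i r_i = 8·9·8 + 8·1·3 + 3·8·4 + 5·3·8 + 9·10·9 = 1626 ≡ 9.
  α_i^2 mod 11 = [4, 1, 9, 9, 1].
  S_2 = Σ v_i α_i^2 r_i = 8·4·8 + 8·1·3 + 3·9·4 + 5·9·8 + 9·1·9 = 829 ≡ 4.
  S = (1, 9, 4) ≠ 0, so r is not a codeword (an error is present).
Step 3: locate the error. For a single error e at position i, S_ℓ = v_i·e·α_i^ℓ, so α_err = S_1/S_0.
  S_0^{−1} = 1^{−1} = 1 (mod 11), so α_err = 9·1 = 9 ≡ 9 = α_1. Error position i = 1.
  Consistency check: S_2/S_1 = 4·5 = 20 ≡ 9 = α_err ✓ (single-error assumption holds).
Step 4: error magnitude e = S_0/v_1 = S_0·∏_{j≠1}(α_1 − α_j) = 1·7 = 7 ≡ 7 (mod 11).
Step 5: correct position 1: c_1 = r_1 − e = 8 − 7 ≡ 1 (mod 11). Hence c = [1, 3, 4, 8, 9].
  Check: interpolating c through the α_i gives m(x) = 6 + 8·x (degree < 2) with m(α_i) = c_i for every i, so c is indeed a codeword.


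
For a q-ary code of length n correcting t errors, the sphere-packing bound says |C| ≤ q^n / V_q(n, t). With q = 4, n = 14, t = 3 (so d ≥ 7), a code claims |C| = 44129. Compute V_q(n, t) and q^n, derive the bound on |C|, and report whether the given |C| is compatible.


V_q(n, t) = 10690, q^n = 268435456, Hamming bound = 25110, |C| = 44129 > bound (violated).

Step 1: Compute V_q(n, t) = Σ_{j=0}^3 C(n, j) (q−1)^j.
  j = 0: C(14,0)·(3)^0 = 1·1 = 1.
  j = 1: C(14,1)·(3)^1 = 14·3 = 42.
  j = 2: C(14,2)·(3)^2 = 91·9 = 819.
  j = 3: C(14,3)·(3)^3 = 364·27 = 9828.
  V_q(n, t) = 1 + 42 + 819 + 9828 = 10690.
Step 2: q^n = 4^14 = 268435456.
Step 3: Hamming bound ⌊q^n / V_q(n,t)⌋ = ⌊268435456/10690⌋ = 25110.
Step 4: Compare |C| = 44129 to 25110: violated.
The claimed |C| lies above the Hamming bound, so no 4-ary code of length 14 with d ≥ 7 can have 44129 codewords.


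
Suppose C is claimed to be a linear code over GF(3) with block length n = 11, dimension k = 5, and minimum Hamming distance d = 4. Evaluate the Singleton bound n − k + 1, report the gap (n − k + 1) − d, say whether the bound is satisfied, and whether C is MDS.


Singleton RHS = n − k + 1 = 7, slack = 3, bound satisfied, not MDS.

Singleton bound: d ≤ n − k + 1.
Here n = 11, k = 5, so n − k + 1 = 7.
Given d = 4, check d ≤ 7: YES.
Slack = (n − k + 1) − d = 3.
The code is NOT MDS (slack = 3 > 0).
Description: the claimed parameters are [11, 5, 4]_3; such a code would be non-MDS.


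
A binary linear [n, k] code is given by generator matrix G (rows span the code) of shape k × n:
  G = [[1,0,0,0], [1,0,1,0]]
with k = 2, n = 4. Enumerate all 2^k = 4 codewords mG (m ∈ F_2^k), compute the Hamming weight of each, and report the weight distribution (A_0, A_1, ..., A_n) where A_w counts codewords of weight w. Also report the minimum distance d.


Weight distribution: A_0 = 1, A_1 = 2, A_2 = 1. Minimum distance d = 1.

Enumerate all 2^2 = 4 messages m ∈ F_2^2.
For each, compute codeword c = mG in F_2^4, then tally its weight.
  m = 00 → c = 0000, weight = 0.
  m = 10 → c = 1000, weight = 1.
  m = 01 → c = 1010, weight = 2.
  m = 11 → c = 0010, weight = 1.
Tally weights:
  weight 0: 1 codewords.
  weight 1: 2 codewords.
  weight 2: 1 codewords.
Minimum distance d = smallest w > 0 with A_w > 0 = 1.
Sanity: Σ A_w = 4 = 2^2 = 4 ✓.


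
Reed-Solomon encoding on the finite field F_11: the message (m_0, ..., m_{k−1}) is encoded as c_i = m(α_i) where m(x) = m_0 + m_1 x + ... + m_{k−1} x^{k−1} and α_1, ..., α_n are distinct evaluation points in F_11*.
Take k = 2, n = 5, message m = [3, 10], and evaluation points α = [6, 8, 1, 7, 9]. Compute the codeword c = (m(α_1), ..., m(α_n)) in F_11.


c = [8, 6, 2, 7, 5]

Message polynomial: m(x) = 3 + 10·x (mod 11).
For each evaluation point α_i, compute m(α_i) mod 11:
  α_1 = 6: Horner steps 10 → 8, so m(6) = 8.
  α_2 = 8: Horner steps 10 → 6, so m(8) = 6.
  α_3 = 1: Horner steps 10 → 2, so m(1) = 2.
  α_4 = 7: Horner steps 10 → 7, so m(7) = 7.
  α_5 = 9: Horner steps 10 → 5, so m(9) = 5.
Codeword c = [8, 6, 2, 7, 5] ∈ F_11^5.


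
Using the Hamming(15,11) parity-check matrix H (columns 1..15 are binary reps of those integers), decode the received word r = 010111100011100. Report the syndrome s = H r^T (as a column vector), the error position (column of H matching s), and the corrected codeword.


s = (1, 0, 0, 0)^T, error position = 8, corrected codeword c = 010111110011100

Compute s = H r^T mod 2 one row at a time:
  s_1 = 0 + 0 + 0 + 1 + 1 + 1 + 0 + 0 = 3 ≡ 1 (mod 2).
  s_2 = 1 + 1 + 1 + 1 + 1 + 1 + 0 + 0 = 6 ≡ 0 (mod 2).
  s_3 = 1 + 0 + 1 + 1 + 0 + 1 + 0 + 0 = 4 ≡ 0 (mod 2).
  s_4 = 0 + 0 + 1 + 1 + 0 + 1 + 1 + 0 = 4 ≡ 0 (mod 2).
s = (1, 0, 0, 0)^T — this equals column 8 of H (binary 1000), so error is at position 8.
Correct: flip bit 8 of r = 010111100011100 to get c = 010111110011100.


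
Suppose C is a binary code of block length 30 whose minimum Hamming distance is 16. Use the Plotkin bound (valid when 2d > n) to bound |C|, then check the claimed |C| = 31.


Plotkin bound M ≤ 16; given |C| = 31 > bound (violated).

Check applicability: 2d = 32, n = 30.
2d − n = 2 > 0, so Plotkin applies.
Compute d/(2d−n) = 16/2 ≈ 8.0000.
⌊d/(2d−n)⌋ = 8.
Plotkin bound: M ≤ 2·8 = 16.
Given |C| = 31, check: VIOLATED.
This |C| is above the Plotkin bound, so no binary code with n = 30, d = 16 and 31 codewords exists.


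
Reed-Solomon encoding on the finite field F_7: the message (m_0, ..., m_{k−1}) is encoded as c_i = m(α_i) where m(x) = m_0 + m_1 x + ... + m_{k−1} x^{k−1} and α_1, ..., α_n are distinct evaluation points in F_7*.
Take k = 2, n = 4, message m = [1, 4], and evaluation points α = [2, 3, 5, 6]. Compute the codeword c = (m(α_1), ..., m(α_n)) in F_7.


c = [2, 6, 0, 4]

Message polynomial: m(x) = 1 + 4·x (mod 7).
For each evaluation point α_i, compute m(α_i) mod 7:
  α_1 = 2: Horner steps 4 → 2, so m(2) = 2.
  α_2 = 3: Horner steps 4 → 6, so m(3) = 6.
  α_3 = 5: Horner steps 4 → 0, so m(5) = 0.
  α_4 = 6: Horner steps 4 → 4, so m(6) = 4.
Codeword c = [2, 6, 0, 4] ∈ F_7^4.


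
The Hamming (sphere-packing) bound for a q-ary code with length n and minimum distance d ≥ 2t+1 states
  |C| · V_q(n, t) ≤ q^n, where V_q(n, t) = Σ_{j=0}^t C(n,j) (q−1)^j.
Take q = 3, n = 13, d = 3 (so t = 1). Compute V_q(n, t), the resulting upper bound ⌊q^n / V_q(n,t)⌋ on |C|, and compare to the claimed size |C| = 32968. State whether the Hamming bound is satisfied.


V_q(n, t) = 27, q^n = 1594323, Hamming bound = 59049, |C| = 32968 ≤ bound (satisfied).

Step 1: Compute V_q(n, t) = Σ_{j=0}^1 C(n, j) (q−1)^j.
  j = 0: C(13,0)·(2)^0 = 1·1 = 1.
  j = 1: C(13,1)·(2)^1 = 13·2 = 26.
  V_q(n, t) = 1 + 26 = 27.
Step 2: q^n = 3^13 = 1594323.
Step 3: Hamming bound ⌊q^n / V_q(n,t)⌋ = ⌊1594323/27⌋ = 59049.
Step 4: Compare |C| = 32968 to 59049: satisfied.
The claimed |C| lies below the Hamming bound.


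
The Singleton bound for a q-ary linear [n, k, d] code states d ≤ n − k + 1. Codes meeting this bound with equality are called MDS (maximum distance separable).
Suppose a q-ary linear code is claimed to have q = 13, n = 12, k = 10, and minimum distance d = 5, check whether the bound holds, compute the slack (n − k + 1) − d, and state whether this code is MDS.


Singleton RHS = n − k + 1 = 3, slack = -2, bound violated (no such code; not MDS).

Singleton bound: d ≤ n − k + 1.
Here n = 12, k = 10, so n − k + 1 = 3.
Given d = 5, check d ≤ 3: NO.
Slack = (n − k + 1) − d = -2.
The slack is negative: d = 5 exceeds n − k + 1 = 3 by 2, so the Singleton bound is violated and no linear [12, 10, 5]_13 code can exist. In particular it is not MDS (MDS requires d = n − k + 1 exactly).
Description: the claimed parameters are [12, 10, 5]_13; such a code would be impossible (violates the Singleton bound).


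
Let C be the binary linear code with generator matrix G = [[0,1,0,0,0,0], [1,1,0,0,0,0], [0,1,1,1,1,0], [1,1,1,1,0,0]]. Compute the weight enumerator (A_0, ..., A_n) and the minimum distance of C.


Weight distribution: A_0 = 1, A_1 = 3, A_2 = 4, A_3 = 4, A_4 = 3, A_5 = 1. Minimum distance d = 1.

Enumerate all 2^4 = 16 messages m ∈ F_2^4.
For each, compute codeword c = mG in F_2^6, then tally its weight.
  m = 0000 → c = 000000, weight = 0.
  m = 1000 → c = 010000, weight = 1.
  m = 0100 → c = 110000, weight = 2.
  m = 1100 → c = 100000, weight = 1.
  m = 0010 → c = 011110, weight = 4.
  m = 1010 → c = 001110, weight = 3.
  m = 0110 → c = 101110, weight = 4.
  m = 1110 → c = 111110, weight = 5.
  m = 0001 → c = 111100, weight = 4.
  m = 1001 → c = 101100, weight = 3.
  m = 0101 → c = 001100, weight = 2.
  m = 1101 → c = 011100, weight = 3.
  m = 0011 → c = 100010, weight = 2.
  m = 1011 → c = 110010, weight = 3.
  m = 0111 → c = 010010, weight = 2.
  m = 1111 → c = 000010, weight = 1.
Tally weights:
  weight 0: 1 codewords.
  weight 1: 3 codewords.
  weight 2: 4 codewords.
  weight 3: 4 codewords.
  weight 4: 3 codewords.
  weight 5: 1 codewords.
Minimum distance d = smallest w > 0 with A_w > 0 = 1.
Sanity: Σ A_w = 16 = 2^4 = 16 ✓.


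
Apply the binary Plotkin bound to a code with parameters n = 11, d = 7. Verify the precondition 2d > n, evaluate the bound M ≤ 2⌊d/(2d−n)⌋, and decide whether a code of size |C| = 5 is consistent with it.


Plotkin bound M ≤ 4; given |C| = 5 > bound (violated).

Check applicability: 2d = 14, n = 11.
2d − n = 3 > 0, so Plotkin applies.
Compute d/(2d−n) = 7/3 ≈ 2.3333.
⌊d/(2d−n)⌋ = 2.
Plotkin bound: M ≤ 2·2 = 4.
Given |C| = 5, check: VIOLATED.
This |C| is above the Plotkin bound, so no binary code with n = 11, d = 7 and 5 codewords exists.


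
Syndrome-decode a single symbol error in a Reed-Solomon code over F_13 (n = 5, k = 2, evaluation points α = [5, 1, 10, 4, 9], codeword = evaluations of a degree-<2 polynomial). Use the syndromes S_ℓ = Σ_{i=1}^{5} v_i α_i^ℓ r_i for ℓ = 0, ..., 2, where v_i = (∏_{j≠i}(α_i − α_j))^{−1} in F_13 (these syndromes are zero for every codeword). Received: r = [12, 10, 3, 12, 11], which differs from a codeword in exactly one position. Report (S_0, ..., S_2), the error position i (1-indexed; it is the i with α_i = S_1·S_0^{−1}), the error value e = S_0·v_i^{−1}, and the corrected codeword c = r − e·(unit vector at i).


S = (4, 7, 9), error at position 1, error magnitude e = 8, c = [4, 10, 3, 12, 11].

Step 1: column multipliers v_i = (∏_{j≠i}(α_i − α_j))^{−1} mod 13.
  i = 1 (α = 5): (5−1)(5−10)(5−4)(5−9) = 4·(−5)·1·(−4) = 80 ≡ 2, so v_1 = 2^{−1} = 7 (mod 13).
  i = 2 (α = 1): (1−5)(1−10)(1−4)(1−9) = (−4)·(−9)·(−3)·(−8) = 864 ≡ 6, so v_2 = 6^{−1} = 11 (mod 13).
  i = 3 (α = 10): (10−5)(10−1)(10−4)(10−9) = 5·9·6·1 = 270 ≡ 10, so v_3 = 10^{−1} = 4 (mod 13).
  i = 4 (α = 4): (4−5)(4−1)(4−10)(4−9) = (−1)·3·(−6)·(−5) = −90 ≡ 1, so v_4 = 1^{−1} = 1 (mod 13).
  i = 5 (α = 9): (9−5)(9−1)(9−10)(9−4) = 4·8·(−1)·5 = −160 ≡ 9, so v_5 = 9^{−1} = 3 (mod 13).
  v = [7, 11, 4, 1, 3].
Step 2: syndromes of r = [12, 10, 3, 12, 11] (all sums mod 13).
  S_0 = Σ v_i r_i = 7·12 + 11·10 + 4·3 + 1·12 + 3·11 = 251 ≡ 4.
  S_1 = Σ v_i α_i r_i = 7·5·12 + 11·1·10 + 4·10·3 + 1·4·12 + 3·9·11 = 995 ≡ 7.
  α_i^2 mod 13 = [12, 1, 9, 3, 3].
  S_2 = Σ v_i α_i^2 r_i = 7·12·12 + 11·1·10 + 4·9·3 + 1·3·12 + 3·3·11 = 1361 ≡ 9.
  S = (4, 7, 9) ≠ 0, so r is not a codeword (an error is present).
Step 3: locate the error. For a single error e at position i, S_ℓ = v_i·e·α_i^ℓ, so α_err = S_1/S_0.
  S_0^{−1} = 4^{−1} = 10 (mod 13), so α_err = 7·10 = 70 ≡ 5 = α_1. Error position i = 1.
  Consistency check: S_2/S_1 = 9·2 = 18 ≡ 5 = α_err ✓ (single-error assumption holds).
Step 4: error magnitude e = S_0/v_1 = S_0·∏_{j≠1}(α_1 − α_j) = 4·2 = 8 ≡ 8 (mod 13).
Step 5: correct position 1: c_1 = r_1 − e = 12 − 8 ≡ 4 (mod 13). Hence c = [4, 10, 3, 12, 11].
  Check: interpolating c through the α_i gives m(x) = 5 + 5·x (degree < 2) with m(α_i) = c_i for every i, so c is indeed a codeword.


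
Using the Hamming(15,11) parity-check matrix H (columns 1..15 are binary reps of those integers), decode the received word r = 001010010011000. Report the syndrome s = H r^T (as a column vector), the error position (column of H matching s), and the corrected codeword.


s = (1, 0, 0, 1)^T, error position = 9, corrected codeword c = 001010011011000

Compute s = H r^T mod 2 one row at a time:
  s_1 = 1 + 0 + 0 + 1 + 1 + 0 + 0 + 0 = 3 ≡ 1 (mod 2).
  s_2 = 0 + 1 + 0 + 0 + 1 + 0 + 0 + 0 = 2 ≡ 0 (mod 2).
  s_3 = 0 + 1 + 0 + 0 + 0 + 1 + 0 + 0 = 2 ≡ 0 (mod 2).
  s_4 = 0 + 1 + 1 + 0 + 0 + 1 + 0 + 0 = 3 ≡ 1 (mod 2).
s = (1, 0, 0, 1)^T — this equals column 9 of H (binary 1001), so error is at position 9.
Correct: flip bit 9 of r = 001010010011000 to get c = 001010011011000.


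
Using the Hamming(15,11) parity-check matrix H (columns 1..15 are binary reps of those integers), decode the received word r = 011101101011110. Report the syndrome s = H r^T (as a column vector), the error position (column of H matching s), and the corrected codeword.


s = (1, 0, 0, 1)^T, error position = 9, corrected codeword c = 011101100011110

Compute s = H r^T mod 2 one row at a time:
  s_1 = 0 + 1 + 0 + 1 + 1 + 1 + 1 + 0 = 5 ≡ 1 (mod 2).
  s_2 = 1 + 0 + 1 + 1 + 1 + 1 + 1 + 0 = 6 ≡ 0 (mod 2).
  s_3 = 1 + 1 + 1 + 1 + 0 + 1 + 1 + 0 = 6 ≡ 0 (mod 2).
  s_4 = 0 + 1 + 0 + 1 + 1 + 1 + 1 + 0 = 5 ≡ 1 (mod 2).
s = (1, 0, 0, 1)^T — this equals column 9 of H (binary 1001), so error is at position 9.
Correct: flip bit 9 of r = 011101101011110 to get c = 011101100011110.


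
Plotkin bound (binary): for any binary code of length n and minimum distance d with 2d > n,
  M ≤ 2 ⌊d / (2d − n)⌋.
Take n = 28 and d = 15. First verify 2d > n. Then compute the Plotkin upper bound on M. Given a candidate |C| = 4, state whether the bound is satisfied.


Plotkin bound M ≤ 14; given |C| = 4 ≤ bound (satisfied).

Check applicability: 2d = 30, n = 28.
2d − n = 2 > 0, so Plotkin applies.
Compute d/(2d−n) = 15/2 ≈ 7.5000.
⌊d/(2d−n)⌋ = 7.
Plotkin bound: M ≤ 2·7 = 14.
Given |C| = 4, check: satisfied.
This |C| is below the Plotkin bound.


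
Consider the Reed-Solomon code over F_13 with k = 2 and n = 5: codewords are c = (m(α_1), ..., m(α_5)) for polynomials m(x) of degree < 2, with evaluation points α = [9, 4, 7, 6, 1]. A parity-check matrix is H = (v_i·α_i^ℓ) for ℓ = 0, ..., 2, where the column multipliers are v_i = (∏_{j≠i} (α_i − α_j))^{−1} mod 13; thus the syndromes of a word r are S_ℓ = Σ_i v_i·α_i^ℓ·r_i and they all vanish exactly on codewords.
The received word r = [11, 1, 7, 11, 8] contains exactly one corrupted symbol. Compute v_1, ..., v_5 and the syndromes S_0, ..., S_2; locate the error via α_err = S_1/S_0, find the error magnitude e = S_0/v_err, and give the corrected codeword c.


S = (8, 9, 2), error at position 4, error magnitude e = 6, c = [11, 1, 7, 5, 8].

Step 1: column multipliers v_i = (∏_{j≠i}(α_i − α_j))^{−1} mod 13.
  i = 1 (α = 9): (9−4)(9−7)(9−6)(9−1) = 5·2·3·8 = 240 ≡ 6, so v_1 = 6^{−1} = 11 (mod 13).
  i = 2 (α = 4): (4−9)(4−7)(4−6)(4−1) = (−5)·(−3)·(−2)·3 = −90 ≡ 1, so v_2 = 1^{−1} = 1 (mod 13).
  i = 3 (α = 7): (7−9)(7−4)(7−6)(7−1) = (−2)·3·1·6 = −36 ≡ 3, so v_3 = 3^{−1} = 9 (mod 13).
  i = 4 (α = 6): (6−9)(6−4)(6−7)(6−1) = (−3)·2·(−1)·5 = 30 ≡ 4, so v_4 = 4^{−1} = 10 (mod 13).
  i = 5 (α = 1): (1−9)(1−4)(1−7)(1−6) = (−8)·(−3)·(−6)·(−5) = 720 ≡ 5, so v_5 = 5^{−1} = 8 (mod 13).
  v = [11, 1, 9, 10, 8].
Step 2: syndromes of r = [11, 1, 7, 11, 8] (all sums mod 13).
  S_0 = Σ v_i r_i = 11·11 + 1·1 + 9·7 + 10·11 + 8·8 = 359 ≡ 8.
  S_1 = Σ v_i α_i r_i = 11·9·11 + 1·4·1 + 9·7·7 + 10·6·11 + 8·1·8 = 2258 ≡ 9.
  α_i^2 mod 13 = [3, 3, 10, 10, 1].
  S_2 = Σ v_i α_i^2 r_i = 11·3·11 + 1·3·1 + 9·10·7 + 10·10·11 + 8·1·8 = 2160 ≡ 2.
  S = (8, 9, 2) ≠ 0, so r is not a codeword (an error is present).
Step 3: locate the error. For a single error e at position i, S_ℓ = v_i·e·α_i^ℓ, so α_err = S_1/S_0.
  S_0^{−1} = 8^{−1} = 5 (mod 13), so α_err = 9·5 = 45 ≡ 6 = α_4. Error position i = 4.
  Consistency check: S_2/S_1 = 2·3 = 6 ≡ 6 = α_err ✓ (single-error assumption holds).
Step 4: error magnitude e = S_0/v_4 = S_0·∏_{j≠4}(α_4 − α_j) = 8·4 = 32 ≡ 6 (mod 13).
Step 5: correct position 4: c_4 = r_4 − e = 11 − 6 ≡ 5 (mod 13). Hence c = [11, 1, 7, 5, 8].
  Check: interpolating c through the α_i gives m(x) = 6 + 2·x (degree < 2) with m(α_i) = c_i for every i, so c is indeed a codeword.


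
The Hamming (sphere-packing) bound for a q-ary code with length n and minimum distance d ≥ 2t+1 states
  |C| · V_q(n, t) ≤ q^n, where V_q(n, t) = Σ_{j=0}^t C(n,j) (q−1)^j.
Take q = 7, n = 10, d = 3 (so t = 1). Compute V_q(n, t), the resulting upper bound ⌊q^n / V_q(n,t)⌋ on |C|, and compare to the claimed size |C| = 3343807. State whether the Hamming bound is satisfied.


V_q(n, t) = 61, q^n = 282475249, Hamming bound = 4630741, |C| = 3343807 ≤ bound (satisfied).

Step 1: Compute V_q(n, t) = Σ_{j=0}^1 C(n, j) (q−1)^j.
  j = 0: C(10,0)·(6)^0 = 1·1 = 1.
  j = 1: C(10,1)·(6)^1 = 10·6 = 60.
  V_q(n, t) = 1 + 60 = 61.
Step 2: q^n = 7^10 = 282475249.
Step 3: Hamming bound ⌊q^n / V_q(n,t)⌋ = ⌊282475249/61⌋ = 4630741.
Step 4: Compare |C| = 3343807 to 4630741: satisfied.
The claimed |C| lies below the Hamming bound.


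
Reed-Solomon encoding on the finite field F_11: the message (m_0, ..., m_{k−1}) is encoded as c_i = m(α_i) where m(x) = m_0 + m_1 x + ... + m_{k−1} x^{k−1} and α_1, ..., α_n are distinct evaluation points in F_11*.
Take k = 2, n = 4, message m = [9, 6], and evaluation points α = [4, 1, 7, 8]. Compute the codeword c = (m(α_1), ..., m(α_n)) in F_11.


c = [0, 4, 7, 2]

Message polynomial: m(x) = 9 + 6·x (mod 11).
For each evaluation point α_i, compute m(α_i) mod 11:
  α_1 = 4: Horner steps 6 → 0, so m(4) = 0.
  α_2 = 1: Horner steps 6 → 4, so m(1) = 4.
  α_3 = 7: Horner steps 6 → 7, so m(7) = 7.
  α_4 = 8: Horner steps 6 → 2, so m(8) = 2.
Codeword c = [0, 4, 7, 2] ∈ F_11^4.


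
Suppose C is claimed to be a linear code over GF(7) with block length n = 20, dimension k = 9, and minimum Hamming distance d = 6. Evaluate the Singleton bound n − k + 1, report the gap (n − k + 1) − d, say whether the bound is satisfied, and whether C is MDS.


Singleton RHS = n − k + 1 = 12, slack = 6, bound satisfied, not MDS.

Singleton bound: d ≤ n − k + 1.
Here n = 20, k = 9, so n − k + 1 = 12.
Given d = 6, check d ≤ 12: YES.
Slack = (n − k + 1) − d = 6.
The code is NOT MDS (slack = 6 > 0).
Description: the claimed parameters are [20, 9, 6]_7; such a code would be non-MDS.


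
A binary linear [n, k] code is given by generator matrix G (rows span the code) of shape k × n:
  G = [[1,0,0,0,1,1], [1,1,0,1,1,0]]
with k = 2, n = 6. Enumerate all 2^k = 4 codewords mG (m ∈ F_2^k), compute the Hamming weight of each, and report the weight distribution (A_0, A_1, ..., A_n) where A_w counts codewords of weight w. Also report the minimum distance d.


Weight distribution: A_0 = 1, A_3 = 2, A_4 = 1. Minimum distance d = 3.

Enumerate all 2^2 = 4 messages m ∈ F_2^2.
For each, compute codeword c = mG in F_2^6, then tally its weight.
  m = 00 → c = 000000, weight = 0.
  m = 10 → c = 100011, weight = 3.
  m = 01 → c = 110110, weight = 4.
  m = 11 → c = 010101, weight = 3.
Tally weights:
  weight 0: 1 codewords.
  weight 3: 2 codewords.
  weight 4: 1 codewords.
Minimum distance d = smallest w > 0 with A_w > 0 = 3.
Sanity: Σ A_w = 4 = 2^2 = 4 ✓.
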